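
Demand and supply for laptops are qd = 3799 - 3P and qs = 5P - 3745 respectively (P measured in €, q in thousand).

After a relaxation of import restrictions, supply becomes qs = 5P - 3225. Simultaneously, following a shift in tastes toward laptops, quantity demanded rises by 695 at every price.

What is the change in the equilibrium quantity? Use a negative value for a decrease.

+629.375

Solve the original market: 3799 - 3P = 5P - 3745, hence P = 943 and q = 970.
The shock moves the curves to qd = 4494 - 3P and qs = 5P - 3225.
New equilibrium: 4494 - 3P = 5P - 3225 ⇒ 7719 = 8P ⇒ P = 964.875, q = 1599.375.
Δq = 1599.375 − 970 = +629.375.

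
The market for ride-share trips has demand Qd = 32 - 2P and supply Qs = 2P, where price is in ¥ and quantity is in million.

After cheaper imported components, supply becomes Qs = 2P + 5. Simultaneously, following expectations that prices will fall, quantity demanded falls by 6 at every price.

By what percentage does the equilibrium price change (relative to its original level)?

-34.375

Initially, 32 - 2P = 2P, so 32 = 4P and P = 8, Q = 16.
With the change applied: demand Qd = 26 - 2P, supply Qs = 2P + 5.
Equate the new curves: 26 - 2P = 2P + 5, giving 21 = 4P, P = 5.25, Q = 15.5.
%ΔP = (5.25 − 8) / 8 × 100 = -34.375%.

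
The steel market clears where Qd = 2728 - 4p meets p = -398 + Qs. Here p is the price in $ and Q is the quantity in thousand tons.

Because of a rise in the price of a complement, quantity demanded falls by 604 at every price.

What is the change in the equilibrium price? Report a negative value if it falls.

Original equilibrium: 2728 - 4p = p + 398 gives 2330 = 5p, so p = 466 and Q = 864.
The shock moves the curves to Qd = 2124 - 4p and Qs = p + 398.
Clearing the new market: 2124 - 4p = p + 398, so p = 345.2 and Q = 743.2.
Δp = 345.2 − 466 = -120.8.

-120.8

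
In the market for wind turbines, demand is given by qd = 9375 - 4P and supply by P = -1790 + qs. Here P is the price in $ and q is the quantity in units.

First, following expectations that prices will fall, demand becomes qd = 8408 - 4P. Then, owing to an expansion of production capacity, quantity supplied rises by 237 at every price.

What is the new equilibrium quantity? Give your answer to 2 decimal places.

3303.20

Before the shock: 9375 - 4P = P + 1790 ⇒ 7585 = 5P ⇒ P = 1517, q = 3307.
The shock moves the curves to qd = 8408 - 4P and qs = P + 2027.
Equate the new curves: 8408 - 4P = P + 2027, giving 6381 = 5P, P = 1276.2, q = 3303.2.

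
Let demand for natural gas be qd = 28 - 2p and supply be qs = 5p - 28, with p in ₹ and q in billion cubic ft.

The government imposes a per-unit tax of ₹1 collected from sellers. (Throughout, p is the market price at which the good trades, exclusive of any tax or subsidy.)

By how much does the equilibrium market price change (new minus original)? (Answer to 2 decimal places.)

Before the shock: 28 - 2p = 5p - 28 ⇒ 56 = 7p ⇒ p = 8, q = 12.
Since sellers keep the price net of the tax, the effective supply curve becomes qs = 5p - 33.
Clearing the new market: 28 - 2p = 5p - 33, so p = 61/7 ≈ 8.7143 and q = 74/7 ≈ 10.5714.
Δp = 8.7143 − 8 = +0.71.

+0.71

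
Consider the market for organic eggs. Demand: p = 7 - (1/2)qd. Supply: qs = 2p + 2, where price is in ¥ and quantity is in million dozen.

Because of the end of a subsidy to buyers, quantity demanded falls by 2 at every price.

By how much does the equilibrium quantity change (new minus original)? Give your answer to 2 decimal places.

-1.00

Initially, 14 - 2p = 2p + 2, so 12 = 4p and p = 3, q = 8.
After the shift, demand is qd = 12 - 2p and supply is qs = 2p + 2.
Setting them equal: 12 - 2p = 2p + 2 → 10 = 4p, so p = 2.5 and q = 7.
Δq = 7 − 8 = -1.00.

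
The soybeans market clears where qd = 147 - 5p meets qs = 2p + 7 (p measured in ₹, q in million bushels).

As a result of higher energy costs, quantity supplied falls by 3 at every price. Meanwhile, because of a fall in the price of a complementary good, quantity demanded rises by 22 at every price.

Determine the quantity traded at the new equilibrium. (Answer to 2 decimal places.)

51.14

Original equilibrium: 147 - 5p = 2p + 7 gives 140 = 7p, so p = 20 and q = 47.
With the change applied: demand qd = 169 - 5p, supply qs = 2p + 4.
New equilibrium: 169 - 5p = 2p + 4 ⇒ 165 = 7p ⇒ p = 165/7 ≈ 23.5714, q = 358/7 ≈ 51.1429.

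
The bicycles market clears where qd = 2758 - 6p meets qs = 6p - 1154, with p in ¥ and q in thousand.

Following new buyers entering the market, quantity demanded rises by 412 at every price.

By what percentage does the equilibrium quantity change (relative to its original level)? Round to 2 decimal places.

Solve the original market: 2758 - 6p = 6p - 1154, hence p = 326 and q = 802.
The shock moves the curves to qd = 3170 - 6p and qs = 6p - 1154.
Setting them equal: 3170 - 6p = 6p - 1154 → 4324 = 12p, so p = 1081/3 ≈ 360.3333 and q = 1008.
%Δq = (1008 − 802) / 802 × 100 = +25.69%.

+25.69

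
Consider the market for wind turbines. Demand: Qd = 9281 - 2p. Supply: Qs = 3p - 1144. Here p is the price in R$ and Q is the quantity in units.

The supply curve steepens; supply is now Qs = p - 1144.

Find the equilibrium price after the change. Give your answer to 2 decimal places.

Before the shock: 9281 - 2p = 3p - 1144 ⇒ 10425 = 5p ⇒ p = 2085, Q = 5111.
The new curves are Qd = 9281 - 2p (demand) and Qs = p - 1144 (supply).
Clearing the new market: 9281 - 2p = p - 1144, so p = 3475 and Q = 2331.

3475.00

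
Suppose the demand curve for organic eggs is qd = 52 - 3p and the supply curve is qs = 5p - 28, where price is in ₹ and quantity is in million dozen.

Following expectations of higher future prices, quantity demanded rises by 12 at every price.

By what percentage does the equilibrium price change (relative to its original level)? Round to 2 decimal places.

Original equilibrium: 52 - 3p = 5p - 28 gives 80 = 8p, so p = 10 and q = 22.
After the shift, demand is qd = 64 - 3p and supply is qs = 5p - 28.
New equilibrium: 64 - 3p = 5p - 28 ⇒ 92 = 8p ⇒ p = 11.5, q = 29.5.
%Δp = (11.5 − 10) / 10 × 100 = +15.00%.

+15.00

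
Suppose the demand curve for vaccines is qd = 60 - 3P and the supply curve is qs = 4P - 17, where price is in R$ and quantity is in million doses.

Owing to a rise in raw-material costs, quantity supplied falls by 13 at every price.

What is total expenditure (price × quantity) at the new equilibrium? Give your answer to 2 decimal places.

Original equilibrium: 60 - 3P = 4P - 17 gives 77 = 7P, so P = 11 and q = 27.
After the shift, demand is qd = 60 - 3P and supply is qs = 4P - 30.
Setting them equal: 60 - 3P = 4P - 30 → 90 = 7P, so P = 90/7 ≈ 12.8571 and q = 150/7 ≈ 21.4286.
New expenditure = 12.8571 × 21.4286 = 275.51.

275.51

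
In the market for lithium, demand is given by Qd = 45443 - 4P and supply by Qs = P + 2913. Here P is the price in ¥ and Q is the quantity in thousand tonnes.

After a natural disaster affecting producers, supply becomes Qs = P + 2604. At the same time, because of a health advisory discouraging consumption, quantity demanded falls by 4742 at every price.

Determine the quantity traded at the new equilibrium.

10223.4

Solve the original market: 45443 - 4P = P + 2913, hence P = 8506 and Q = 11419.
With the change applied: demand Qd = 40701 - 4P, supply Qs = P + 2604.
New equilibrium: 40701 - 4P = P + 2604 ⇒ 38097 = 5P ⇒ P = 7619.4, Q = 10223.4.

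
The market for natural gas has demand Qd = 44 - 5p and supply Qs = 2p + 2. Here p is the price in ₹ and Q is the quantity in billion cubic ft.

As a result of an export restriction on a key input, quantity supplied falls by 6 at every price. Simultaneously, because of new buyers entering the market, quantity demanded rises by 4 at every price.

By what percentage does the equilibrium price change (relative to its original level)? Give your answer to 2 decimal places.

Initially, 44 - 5p = 2p + 2, so 42 = 7p and p = 6, Q = 14.
After the shift, demand is Qd = 48 - 5p and supply is Qs = 2p - 4.
New equilibrium: 48 - 5p = 2p - 4 ⇒ 52 = 7p ⇒ p = 52/7 ≈ 7.4286, Q = 76/7 ≈ 10.8571.
%Δp = (7.4286 − 6) / 6 × 100 = +23.81%.

+23.81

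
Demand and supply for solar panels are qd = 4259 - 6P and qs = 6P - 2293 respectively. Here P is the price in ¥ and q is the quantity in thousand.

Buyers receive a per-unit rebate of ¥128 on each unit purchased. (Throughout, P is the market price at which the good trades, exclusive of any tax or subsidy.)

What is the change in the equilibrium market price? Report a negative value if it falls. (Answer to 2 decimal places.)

+64.00

Before the shock: 4259 - 6P = 6P - 2293 ⇒ 6552 = 12P ⇒ P = 546, q = 983.
Since buyers' out-of-pocket price is the market price minus the rebate, the effective demand curve becomes qd = 5027 - 6P.
Equate the new curves: 5027 - 6P = 6P - 2293, giving 7320 = 12P, P = 610, q = 1367.
ΔP = 610 − 546 = +64.00.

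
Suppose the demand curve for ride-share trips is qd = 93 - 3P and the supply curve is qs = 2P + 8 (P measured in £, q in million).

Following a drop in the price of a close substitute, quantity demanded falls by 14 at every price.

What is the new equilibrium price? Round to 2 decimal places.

Solve the original market: 93 - 3P = 2P + 8, hence P = 17 and q = 42.
The new curves are qd = 79 - 3P (demand) and qs = 2P + 8 (supply).
Clearing the new market: 79 - 3P = 2P + 8, so P = 14.2 and q = 36.4.

14.20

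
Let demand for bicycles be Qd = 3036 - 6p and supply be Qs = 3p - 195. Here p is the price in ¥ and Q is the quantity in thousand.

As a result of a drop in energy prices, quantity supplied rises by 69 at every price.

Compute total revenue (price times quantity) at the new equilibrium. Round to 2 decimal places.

326037.33

Original equilibrium: 3036 - 6p = 3p - 195 gives 3231 = 9p, so p = 359 and Q = 882.
The new curves are Qd = 3036 - 6p (demand) and Qs = 3p - 126 (supply).
New equilibrium: 3036 - 6p = 3p - 126 ⇒ 3162 = 9p ⇒ p = 1054/3 ≈ 351.3333, Q = 928.
New expenditure = 351.3333 × 928 = 326037.33.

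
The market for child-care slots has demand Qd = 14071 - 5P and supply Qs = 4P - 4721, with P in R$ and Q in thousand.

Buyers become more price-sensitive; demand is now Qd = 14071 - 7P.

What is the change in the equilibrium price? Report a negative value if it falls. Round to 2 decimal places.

-379.64

Before the shock: 14071 - 5P = 4P - 4721 ⇒ 18792 = 9P ⇒ P = 2088, Q = 3631.
The shock moves the curves to Qd = 14071 - 7P and Qs = 4P - 4721.
Equate the new curves: 14071 - 7P = 4P - 4721, giving 18792 = 11P, P = 18792/11 ≈ 1708.3636, Q = 23237/11 ≈ 2112.4545.
ΔP = 1708.3636 − 2088 = -379.64.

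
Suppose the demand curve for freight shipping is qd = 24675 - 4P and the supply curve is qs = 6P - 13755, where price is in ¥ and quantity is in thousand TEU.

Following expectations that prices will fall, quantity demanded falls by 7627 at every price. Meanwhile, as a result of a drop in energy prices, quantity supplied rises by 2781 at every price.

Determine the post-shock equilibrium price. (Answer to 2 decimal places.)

2802.20

Before the shock: 24675 - 4P = 6P - 13755 ⇒ 38430 = 10P ⇒ P = 3843, q = 9303.
The new curves are qd = 17048 - 4P (demand) and qs = 6P - 10974 (supply).
New equilibrium: 17048 - 4P = 6P - 10974 ⇒ 28022 = 10P ⇒ P = 2802.2, q = 5839.2.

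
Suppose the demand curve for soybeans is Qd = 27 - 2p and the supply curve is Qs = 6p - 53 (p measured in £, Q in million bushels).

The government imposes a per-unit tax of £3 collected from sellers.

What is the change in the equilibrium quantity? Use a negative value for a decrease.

Original equilibrium: 27 - 2p = 6p - 53 gives 80 = 8p, so p = 10 and Q = 7.
Since sellers keep the price net of the tax, the effective supply curve becomes Qs = 6p - 71.
Setting them equal: 27 - 2p = 6p - 71 → 98 = 8p, so p = 12.25 and Q = 2.5.
ΔQ = 2.5 − 7 = -4.5.

-4.5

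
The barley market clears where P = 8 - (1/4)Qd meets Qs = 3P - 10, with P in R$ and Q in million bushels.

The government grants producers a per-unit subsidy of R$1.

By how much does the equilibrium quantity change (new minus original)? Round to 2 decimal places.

+1.71

Initially, 32 - 4P = 3P - 10, so 42 = 7P and P = 6, Q = 8.
Since sellers receive the price plus the subsidy, the effective supply curve becomes Qs = 3P - 7.
Equate the new curves: 32 - 4P = 3P - 7, giving 39 = 7P, P = 39/7 ≈ 5.5714, Q = 68/7 ≈ 9.7143.
ΔQ = 9.7143 − 8 = +1.71.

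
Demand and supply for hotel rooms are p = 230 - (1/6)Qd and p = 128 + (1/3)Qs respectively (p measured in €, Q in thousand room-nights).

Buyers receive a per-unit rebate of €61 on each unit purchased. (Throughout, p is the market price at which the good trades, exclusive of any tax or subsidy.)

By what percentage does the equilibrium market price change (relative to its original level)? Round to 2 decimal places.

Solve the original market: 1380 - 6p = 3p - 384, hence p = 196 and Q = 204.
Since buyers' out-of-pocket price is the market price minus the rebate, the effective demand curve becomes Qd = 1746 - 6p.
Clearing the new market: 1746 - 6p = 3p - 384, so p = 710/3 ≈ 236.6667 and Q = 326.
%Δp = (236.6667 − 196) / 196 × 100 = +20.75%.

+20.75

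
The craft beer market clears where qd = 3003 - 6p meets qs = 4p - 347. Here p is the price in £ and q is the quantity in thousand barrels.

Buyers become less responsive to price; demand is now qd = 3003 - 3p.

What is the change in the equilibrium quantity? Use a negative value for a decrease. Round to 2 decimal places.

Initially, 3003 - 6p = 4p - 347, so 3350 = 10p and p = 335, q = 993.
The new curves are qd = 3003 - 3p (demand) and qs = 4p - 347 (supply).
Setting them equal: 3003 - 3p = 4p - 347 → 3350 = 7p, so p = 3350/7 ≈ 478.5714 and q = 10971/7 ≈ 1567.2857.
Δq = 1567.2857 − 993 = +574.29.

+574.29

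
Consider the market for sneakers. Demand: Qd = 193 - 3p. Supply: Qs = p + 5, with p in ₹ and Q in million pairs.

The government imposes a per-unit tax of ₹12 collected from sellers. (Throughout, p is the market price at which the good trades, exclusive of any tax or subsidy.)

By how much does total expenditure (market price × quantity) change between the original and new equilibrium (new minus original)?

Initially, 193 - 3p = p + 5, so 188 = 4p and p = 47, Q = 52.
Since sellers keep the price net of the tax, the effective supply curve becomes Qs = p - 7.
New equilibrium: 193 - 3p = p - 7 ⇒ 200 = 4p ⇒ p = 50, Q = 43.
Expenditure moves from 47×52 = 2444 to 50×43 = 2150; change = -294.

-294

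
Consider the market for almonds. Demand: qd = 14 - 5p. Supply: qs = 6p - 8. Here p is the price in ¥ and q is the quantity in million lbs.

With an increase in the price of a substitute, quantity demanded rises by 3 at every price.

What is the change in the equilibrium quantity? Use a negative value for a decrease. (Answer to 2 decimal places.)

+1.64

Initially, 14 - 5p = 6p - 8, so 22 = 11p and p = 2, q = 4.
After the shift, demand is qd = 17 - 5p and supply is qs = 6p - 8.
Clearing the new market: 17 - 5p = 6p - 8, so p = 25/11 ≈ 2.2727 and q = 62/11 ≈ 5.6364.
Δq = 5.6364 − 4 = +1.64.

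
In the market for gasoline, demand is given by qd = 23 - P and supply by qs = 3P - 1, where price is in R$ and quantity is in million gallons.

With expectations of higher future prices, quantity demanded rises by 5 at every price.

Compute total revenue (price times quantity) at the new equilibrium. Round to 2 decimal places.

Solve the original market: 23 - P = 3P - 1, hence P = 6 and q = 17.
The new curves are qd = 28 - P (demand) and qs = 3P - 1 (supply).
Setting them equal: 28 - P = 3P - 1 → 29 = 4P, so P = 7.25 and q = 20.75.
New expenditure = 7.25 × 20.75 = 150.44.

150.44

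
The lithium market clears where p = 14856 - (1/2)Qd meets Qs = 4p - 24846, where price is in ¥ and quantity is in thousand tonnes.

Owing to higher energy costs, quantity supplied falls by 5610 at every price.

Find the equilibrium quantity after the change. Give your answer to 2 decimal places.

Original equilibrium: 29712 - 2p = 4p - 24846 gives 54558 = 6p, so p = 9093 and Q = 11526.
The shock moves the curves to Qd = 29712 - 2p and Qs = 4p - 30456.
New equilibrium: 29712 - 2p = 4p - 30456 ⇒ 60168 = 6p ⇒ p = 10028, Q = 9656.

9656.00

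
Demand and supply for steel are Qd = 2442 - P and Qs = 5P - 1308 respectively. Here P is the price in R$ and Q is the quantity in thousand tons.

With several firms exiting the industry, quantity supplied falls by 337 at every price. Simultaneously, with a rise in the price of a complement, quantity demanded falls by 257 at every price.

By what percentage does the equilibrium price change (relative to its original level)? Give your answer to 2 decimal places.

Original equilibrium: 2442 - P = 5P - 1308 gives 3750 = 6P, so P = 625 and Q = 1817.
The shock moves the curves to Qd = 2185 - P and Qs = 5P - 1645.
Setting them equal: 2185 - P = 5P - 1645 → 3830 = 6P, so P = 1915/3 ≈ 638.3333 and Q = 4640/3 ≈ 1546.6667.
%ΔP = (638.3333 − 625) / 625 × 100 = +2.13%.

+2.13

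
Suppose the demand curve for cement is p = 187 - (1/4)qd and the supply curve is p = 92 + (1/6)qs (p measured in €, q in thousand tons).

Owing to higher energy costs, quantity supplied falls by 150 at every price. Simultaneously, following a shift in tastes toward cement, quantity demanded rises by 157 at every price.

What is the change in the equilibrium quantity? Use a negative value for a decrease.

+34.2

Solve the original market: 748 - 4p = 6p - 552, hence p = 130 and q = 228.
After the shift, demand is qd = 905 - 4p and supply is qs = 6p - 702.
Setting them equal: 905 - 4p = 6p - 702 → 1607 = 10p, so p = 160.7 and q = 262.2.
Δq = 262.2 − 228 = +34.2.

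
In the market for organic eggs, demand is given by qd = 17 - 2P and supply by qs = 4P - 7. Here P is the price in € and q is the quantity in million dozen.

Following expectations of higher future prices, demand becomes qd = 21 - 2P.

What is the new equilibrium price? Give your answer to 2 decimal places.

4.67

Solve the original market: 17 - 2P = 4P - 7, hence P = 4 and q = 9.
The new curves are qd = 21 - 2P (demand) and qs = 4P - 7 (supply).
New equilibrium: 21 - 2P = 4P - 7 ⇒ 28 = 6P ⇒ P = 14/3 ≈ 4.6667, q = 35/3 ≈ 11.6667.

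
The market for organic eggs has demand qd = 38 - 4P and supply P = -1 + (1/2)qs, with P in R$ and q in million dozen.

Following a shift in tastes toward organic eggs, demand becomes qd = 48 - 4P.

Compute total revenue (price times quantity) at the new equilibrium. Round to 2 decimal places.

Initially, 38 - 4P = 2P + 2, so 36 = 6P and P = 6, q = 14.
With the change applied: demand qd = 48 - 4P, supply qs = 2P + 2.
Clearing the new market: 48 - 4P = 2P + 2, so P = 23/3 ≈ 7.6667 and q = 52/3 ≈ 17.3333.
New expenditure = 7.6667 × 17.3333 = 132.89.

132.89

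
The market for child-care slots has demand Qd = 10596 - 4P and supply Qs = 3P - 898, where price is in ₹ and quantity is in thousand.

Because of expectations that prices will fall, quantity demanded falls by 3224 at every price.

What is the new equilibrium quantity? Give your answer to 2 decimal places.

2646.29

Initially, 10596 - 4P = 3P - 898, so 11494 = 7P and P = 1642, Q = 4028.
With the change applied: demand Qd = 7372 - 4P, supply Qs = 3P - 898.
Equate the new curves: 7372 - 4P = 3P - 898, giving 8270 = 7P, P = 8270/7 ≈ 1181.4286, Q = 18524/7 ≈ 2646.2857.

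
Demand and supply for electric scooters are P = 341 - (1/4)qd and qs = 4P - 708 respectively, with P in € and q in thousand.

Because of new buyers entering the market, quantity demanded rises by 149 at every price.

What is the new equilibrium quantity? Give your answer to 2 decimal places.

Original equilibrium: 1364 - 4P = 4P - 708 gives 2072 = 8P, so P = 259 and q = 328.
The new curves are qd = 1513 - 4P (demand) and qs = 4P - 708 (supply).
Equate the new curves: 1513 - 4P = 4P - 708, giving 2221 = 8P, P = 277.625, q = 402.5.

402.50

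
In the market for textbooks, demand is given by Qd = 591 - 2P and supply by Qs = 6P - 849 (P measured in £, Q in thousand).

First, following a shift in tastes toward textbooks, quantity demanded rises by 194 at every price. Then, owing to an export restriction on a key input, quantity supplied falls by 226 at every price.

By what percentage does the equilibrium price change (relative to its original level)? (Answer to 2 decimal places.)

+29.17

Before the shock: 591 - 2P = 6P - 849 ⇒ 1440 = 8P ⇒ P = 180, Q = 231.
With the change applied: demand Qd = 785 - 2P, supply Qs = 6P - 1075.
Equate the new curves: 785 - 2P = 6P - 1075, giving 1860 = 8P, P = 232.5, Q = 320.
%ΔP = (232.5 − 180) / 180 × 100 = +29.17%.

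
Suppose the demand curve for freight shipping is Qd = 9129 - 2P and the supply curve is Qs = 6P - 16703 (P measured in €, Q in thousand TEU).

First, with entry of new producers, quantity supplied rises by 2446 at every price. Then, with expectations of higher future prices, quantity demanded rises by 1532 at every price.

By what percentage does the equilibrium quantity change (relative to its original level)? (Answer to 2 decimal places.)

Before the shock: 9129 - 2P = 6P - 16703 ⇒ 25832 = 8P ⇒ P = 3229, Q = 2671.
The new curves are Qd = 10661 - 2P (demand) and Qs = 6P - 14257 (supply).
Setting them equal: 10661 - 2P = 6P - 14257 → 24918 = 8P, so P = 3114.75 and Q = 4431.5.
%ΔQ = (4431.5 − 2671) / 2671 × 100 = +65.91%.

+65.91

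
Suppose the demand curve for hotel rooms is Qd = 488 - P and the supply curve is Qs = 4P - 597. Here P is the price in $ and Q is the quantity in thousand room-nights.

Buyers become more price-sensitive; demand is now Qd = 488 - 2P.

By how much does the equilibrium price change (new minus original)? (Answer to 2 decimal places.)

Initially, 488 - P = 4P - 597, so 1085 = 5P and P = 217, Q = 271.
With the change applied: demand Qd = 488 - 2P, supply Qs = 4P - 597.
Clearing the new market: 488 - 2P = 4P - 597, so P = 1085/6 ≈ 180.8333 and Q = 379/3 ≈ 126.3333.
ΔP = 180.8333 − 217 = -36.17.

-36.17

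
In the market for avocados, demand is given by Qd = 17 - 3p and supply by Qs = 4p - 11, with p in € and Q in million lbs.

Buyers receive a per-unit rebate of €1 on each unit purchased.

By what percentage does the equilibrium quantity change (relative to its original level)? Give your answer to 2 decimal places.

Initially, 17 - 3p = 4p - 11, so 28 = 7p and p = 4, Q = 5.
Since buyers' out-of-pocket price is the market price minus the rebate, the effective demand curve becomes Qd = 20 - 3p.
Clearing the new market: 20 - 3p = 4p - 11, so p = 31/7 ≈ 4.4286 and Q = 47/7 ≈ 6.7143.
%ΔQ = (6.7143 − 5) / 5 × 100 = +34.29%.

+34.29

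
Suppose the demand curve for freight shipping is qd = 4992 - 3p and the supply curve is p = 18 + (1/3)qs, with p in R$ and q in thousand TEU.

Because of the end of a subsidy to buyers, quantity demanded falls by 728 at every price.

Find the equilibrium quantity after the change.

2105

Before the shock: 4992 - 3p = 3p - 54 ⇒ 5046 = 6p ⇒ p = 841, q = 2469.
With the change applied: demand qd = 4264 - 3p, supply qs = 3p - 54.
New equilibrium: 4264 - 3p = 3p - 54 ⇒ 4318 = 6p ⇒ p = 2159/3 ≈ 719.6667, q = 2105.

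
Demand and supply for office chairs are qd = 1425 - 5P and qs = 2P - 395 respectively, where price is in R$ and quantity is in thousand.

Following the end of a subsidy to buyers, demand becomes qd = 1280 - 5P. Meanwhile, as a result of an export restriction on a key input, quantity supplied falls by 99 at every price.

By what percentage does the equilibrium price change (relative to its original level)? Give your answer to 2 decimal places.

-2.53

Before the shock: 1425 - 5P = 2P - 395 ⇒ 1820 = 7P ⇒ P = 260, q = 125.
The new curves are qd = 1280 - 5P (demand) and qs = 2P - 494 (supply).
Setting them equal: 1280 - 5P = 2P - 494 → 1774 = 7P, so P = 1774/7 ≈ 253.4286 and q = 90/7 ≈ 12.8571.
%ΔP = (253.4286 − 260) / 260 × 100 = -2.53%.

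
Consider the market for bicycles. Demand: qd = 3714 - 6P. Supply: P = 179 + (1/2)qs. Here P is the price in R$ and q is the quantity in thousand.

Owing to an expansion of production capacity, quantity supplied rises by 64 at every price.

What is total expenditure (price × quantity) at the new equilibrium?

Solve the original market: 3714 - 6P = 2P - 358, hence P = 509 and q = 660.
The shock moves the curves to qd = 3714 - 6P and qs = 2P - 294.
New equilibrium: 3714 - 6P = 2P - 294 ⇒ 4008 = 8P ⇒ P = 501, q = 708.
New expenditure = 501 × 708 = 354708.

354708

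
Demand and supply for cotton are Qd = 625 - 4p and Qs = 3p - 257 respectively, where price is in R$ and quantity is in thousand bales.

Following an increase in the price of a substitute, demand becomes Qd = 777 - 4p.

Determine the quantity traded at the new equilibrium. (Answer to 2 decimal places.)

Initially, 625 - 4p = 3p - 257, so 882 = 7p and p = 126, Q = 121.
The shock moves the curves to Qd = 777 - 4p and Qs = 3p - 257.
New equilibrium: 777 - 4p = 3p - 257 ⇒ 1034 = 7p ⇒ p = 1034/7 ≈ 147.7143, Q = 1303/7 ≈ 186.1429.

186.14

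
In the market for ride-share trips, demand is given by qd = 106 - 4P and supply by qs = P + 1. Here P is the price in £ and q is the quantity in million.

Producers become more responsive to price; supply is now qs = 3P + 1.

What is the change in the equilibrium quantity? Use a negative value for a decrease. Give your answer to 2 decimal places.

Before the shock: 106 - 4P = P + 1 ⇒ 105 = 5P ⇒ P = 21, q = 22.
After the shift, demand is qd = 106 - 4P and supply is qs = 3P + 1.
New equilibrium: 106 - 4P = 3P + 1 ⇒ 105 = 7P ⇒ P = 15, q = 46.
Δq = 46 − 22 = +24.00.

+24.00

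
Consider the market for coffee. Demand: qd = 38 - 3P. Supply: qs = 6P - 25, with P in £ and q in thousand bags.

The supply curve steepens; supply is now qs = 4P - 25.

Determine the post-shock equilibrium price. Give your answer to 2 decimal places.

9.00

Initially, 38 - 3P = 6P - 25, so 63 = 9P and P = 7, q = 17.
The shock moves the curves to qd = 38 - 3P and qs = 4P - 25.
Setting them equal: 38 - 3P = 4P - 25 → 63 = 7P, so P = 9 and q = 11.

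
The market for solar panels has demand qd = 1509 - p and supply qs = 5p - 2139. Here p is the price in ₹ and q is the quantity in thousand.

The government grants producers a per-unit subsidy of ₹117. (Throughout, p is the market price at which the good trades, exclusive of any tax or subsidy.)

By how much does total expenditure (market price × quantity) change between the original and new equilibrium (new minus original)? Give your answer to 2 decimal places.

Initially, 1509 - p = 5p - 2139, so 3648 = 6p and p = 608, q = 901.
Since sellers receive the price plus the subsidy, the effective supply curve becomes qs = 5p - 1554.
Equate the new curves: 1509 - p = 5p - 1554, giving 3063 = 6p, p = 510.5, q = 998.5.
Expenditure moves from 608×901 = 547808 to 510.5×998.5 = 509734.25; change = -38073.75.

-38073.75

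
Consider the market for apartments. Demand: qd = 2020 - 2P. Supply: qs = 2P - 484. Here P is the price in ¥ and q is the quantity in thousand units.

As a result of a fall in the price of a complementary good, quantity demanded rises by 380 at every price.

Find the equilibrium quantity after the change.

Original equilibrium: 2020 - 2P = 2P - 484 gives 2504 = 4P, so P = 626 and q = 768.
After the shift, demand is qd = 2400 - 2P and supply is qs = 2P - 484.
Clearing the new market: 2400 - 2P = 2P - 484, so P = 721 and q = 958.

958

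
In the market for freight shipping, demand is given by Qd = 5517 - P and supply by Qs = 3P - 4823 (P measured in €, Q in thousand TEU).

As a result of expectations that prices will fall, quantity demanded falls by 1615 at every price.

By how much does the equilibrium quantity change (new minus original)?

Original equilibrium: 5517 - P = 3P - 4823 gives 10340 = 4P, so P = 2585 and Q = 2932.
The shock moves the curves to Qd = 3902 - P and Qs = 3P - 4823.
New equilibrium: 3902 - P = 3P - 4823 ⇒ 8725 = 4P ⇒ P = 2181.25, Q = 1720.75.
ΔQ = 1720.75 − 2932 = -1211.25.

-1211.25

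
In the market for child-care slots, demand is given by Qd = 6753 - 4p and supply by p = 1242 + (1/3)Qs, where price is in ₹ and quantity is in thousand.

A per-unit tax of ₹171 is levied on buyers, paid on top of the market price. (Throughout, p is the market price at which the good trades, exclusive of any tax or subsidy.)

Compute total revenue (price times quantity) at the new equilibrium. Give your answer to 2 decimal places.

660262.96

Solve the original market: 6753 - 4p = 3p - 3726, hence p = 1497 and Q = 765.
Since buyers pay the price plus the tax, the effective demand curve becomes Qd = 6069 - 4p.
New equilibrium: 6069 - 4p = 3p - 3726 ⇒ 9795 = 7p ⇒ p = 9795/7 ≈ 1399.2857, Q = 3303/7 ≈ 471.8571.
New expenditure = 1399.2857 × 471.8571 = 660262.96.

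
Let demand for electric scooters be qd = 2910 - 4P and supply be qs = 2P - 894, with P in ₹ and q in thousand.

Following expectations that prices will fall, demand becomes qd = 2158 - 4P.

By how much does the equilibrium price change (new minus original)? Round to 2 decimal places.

-125.33

Initially, 2910 - 4P = 2P - 894, so 3804 = 6P and P = 634, q = 374.
The shock moves the curves to qd = 2158 - 4P and qs = 2P - 894.
Clearing the new market: 2158 - 4P = 2P - 894, so P = 1526/3 ≈ 508.6667 and q = 370/3 ≈ 123.3333.
ΔP = 508.6667 − 634 = -125.33.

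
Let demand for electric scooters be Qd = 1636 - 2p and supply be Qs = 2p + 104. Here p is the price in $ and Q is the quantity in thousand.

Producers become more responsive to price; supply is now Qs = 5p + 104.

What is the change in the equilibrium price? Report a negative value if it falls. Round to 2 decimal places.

-164.14

Before the shock: 1636 - 2p = 2p + 104 ⇒ 1532 = 4p ⇒ p = 383, Q = 870.
The shock moves the curves to Qd = 1636 - 2p and Qs = 5p + 104.
Clearing the new market: 1636 - 2p = 5p + 104, so p = 1532/7 ≈ 218.8571 and Q = 8388/7 ≈ 1198.2857.
Δp = 218.8571 − 383 = -164.14.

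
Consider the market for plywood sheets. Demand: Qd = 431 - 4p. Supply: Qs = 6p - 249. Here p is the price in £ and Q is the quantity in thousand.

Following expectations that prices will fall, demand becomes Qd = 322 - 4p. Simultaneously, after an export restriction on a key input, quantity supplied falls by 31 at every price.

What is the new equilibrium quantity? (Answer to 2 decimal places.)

81.20

Original equilibrium: 431 - 4p = 6p - 249 gives 680 = 10p, so p = 68 and Q = 159.
The shock moves the curves to Qd = 322 - 4p and Qs = 6p - 280.
New equilibrium: 322 - 4p = 6p - 280 ⇒ 602 = 10p ⇒ p = 60.2, Q = 81.2.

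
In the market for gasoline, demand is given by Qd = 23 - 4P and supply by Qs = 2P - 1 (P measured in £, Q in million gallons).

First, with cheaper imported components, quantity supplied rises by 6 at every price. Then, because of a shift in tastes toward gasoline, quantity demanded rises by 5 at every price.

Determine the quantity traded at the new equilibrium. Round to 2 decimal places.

Initially, 23 - 4P = 2P - 1, so 24 = 6P and P = 4, Q = 7.
The shock moves the curves to Qd = 28 - 4P and Qs = 2P + 5.
Equate the new curves: 28 - 4P = 2P + 5, giving 23 = 6P, P = 23/6 ≈ 3.8333, Q = 38/3 ≈ 12.6667.

12.67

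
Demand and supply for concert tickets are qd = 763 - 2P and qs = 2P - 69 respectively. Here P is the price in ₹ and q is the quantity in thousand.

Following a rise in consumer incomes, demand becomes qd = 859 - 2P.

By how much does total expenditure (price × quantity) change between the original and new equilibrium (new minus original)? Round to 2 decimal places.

+19464.00

Solve the original market: 763 - 2P = 2P - 69, hence P = 208 and q = 347.
After the shift, demand is qd = 859 - 2P and supply is qs = 2P - 69.
Equate the new curves: 859 - 2P = 2P - 69, giving 928 = 4P, P = 232, q = 395.
Expenditure moves from 208×347 = 72176 to 232×395 = 91640; change = +19464.00.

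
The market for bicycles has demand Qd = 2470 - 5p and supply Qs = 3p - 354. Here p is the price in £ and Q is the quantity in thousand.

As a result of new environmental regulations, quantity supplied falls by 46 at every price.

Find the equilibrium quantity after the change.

676.25

Original equilibrium: 2470 - 5p = 3p - 354 gives 2824 = 8p, so p = 353 and Q = 705.
After the shift, demand is Qd = 2470 - 5p and supply is Qs = 3p - 400.
Equate the new curves: 2470 - 5p = 3p - 400, giving 2870 = 8p, p = 358.75, Q = 676.25.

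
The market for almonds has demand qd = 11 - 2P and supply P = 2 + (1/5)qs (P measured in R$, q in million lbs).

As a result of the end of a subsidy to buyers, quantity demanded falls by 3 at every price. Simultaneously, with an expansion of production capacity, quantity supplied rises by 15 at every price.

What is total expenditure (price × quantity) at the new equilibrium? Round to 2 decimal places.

3.06

Solve the original market: 11 - 2P = 5P - 10, hence P = 3 and q = 5.
The new curves are qd = 8 - 2P (demand) and qs = 5P + 5 (supply).
New equilibrium: 8 - 2P = 5P + 5 ⇒ 3 = 7P ⇒ P = 3/7 ≈ 0.4286, q = 50/7 ≈ 7.1429.
New expenditure = 0.4286 × 7.1429 = 3.06.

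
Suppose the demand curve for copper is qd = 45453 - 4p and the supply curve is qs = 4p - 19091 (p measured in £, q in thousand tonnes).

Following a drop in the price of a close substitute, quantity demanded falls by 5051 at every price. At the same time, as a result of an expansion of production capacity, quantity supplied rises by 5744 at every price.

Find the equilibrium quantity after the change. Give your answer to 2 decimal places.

Original equilibrium: 45453 - 4p = 4p - 19091 gives 64544 = 8p, so p = 8068 and q = 13181.
The new curves are qd = 40402 - 4p (demand) and qs = 4p - 13347 (supply).
Clearing the new market: 40402 - 4p = 4p - 13347, so p = 6718.625 and q = 13527.5.

13527.50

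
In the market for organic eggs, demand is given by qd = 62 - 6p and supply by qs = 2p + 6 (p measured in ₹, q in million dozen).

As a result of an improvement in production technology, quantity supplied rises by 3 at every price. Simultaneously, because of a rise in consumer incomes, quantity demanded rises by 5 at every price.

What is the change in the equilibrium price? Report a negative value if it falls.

+0.25

Solve the original market: 62 - 6p = 2p + 6, hence p = 7 and q = 20.
With the change applied: demand qd = 67 - 6p, supply qs = 2p + 9.
Setting them equal: 67 - 6p = 2p + 9 → 58 = 8p, so p = 7.25 and q = 23.5.
Δp = 7.25 − 7 = +0.25.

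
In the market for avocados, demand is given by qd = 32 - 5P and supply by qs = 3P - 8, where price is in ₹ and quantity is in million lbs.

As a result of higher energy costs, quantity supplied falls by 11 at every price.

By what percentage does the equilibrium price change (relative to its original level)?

Before the shock: 32 - 5P = 3P - 8 ⇒ 40 = 8P ⇒ P = 5, q = 7.
After the shift, demand is qd = 32 - 5P and supply is qs = 3P - 19.
New equilibrium: 32 - 5P = 3P - 19 ⇒ 51 = 8P ⇒ P = 6.375, q = 0.125.
%ΔP = (6.375 − 5) / 5 × 100 = +27.5%.

+27.5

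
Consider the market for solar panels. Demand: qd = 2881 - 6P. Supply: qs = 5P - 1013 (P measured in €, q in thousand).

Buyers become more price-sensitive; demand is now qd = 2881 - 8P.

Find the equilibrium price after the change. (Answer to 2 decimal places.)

299.54

Original equilibrium: 2881 - 6P = 5P - 1013 gives 3894 = 11P, so P = 354 and q = 757.
The new curves are qd = 2881 - 8P (demand) and qs = 5P - 1013 (supply).
Equate the new curves: 2881 - 8P = 5P - 1013, giving 3894 = 13P, P = 3894/13 ≈ 299.5385, q = 6301/13 ≈ 484.6923.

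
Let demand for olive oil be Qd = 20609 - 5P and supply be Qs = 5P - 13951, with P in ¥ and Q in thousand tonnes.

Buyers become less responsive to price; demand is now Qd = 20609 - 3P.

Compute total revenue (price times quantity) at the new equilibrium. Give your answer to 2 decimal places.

33043680.00

Before the shock: 20609 - 5P = 5P - 13951 ⇒ 34560 = 10P ⇒ P = 3456, Q = 3329.
With the change applied: demand Qd = 20609 - 3P, supply Qs = 5P - 13951.
Clearing the new market: 20609 - 3P = 5P - 13951, so P = 4320 and Q = 7649.
New expenditure = 4320 × 7649 = 33043680.00.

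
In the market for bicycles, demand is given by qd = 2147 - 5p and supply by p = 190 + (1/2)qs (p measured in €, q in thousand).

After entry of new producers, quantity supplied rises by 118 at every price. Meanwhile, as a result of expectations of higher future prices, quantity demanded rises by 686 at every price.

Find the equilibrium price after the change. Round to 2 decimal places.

Before the shock: 2147 - 5p = 2p - 380 ⇒ 2527 = 7p ⇒ p = 361, q = 342.
With the change applied: demand qd = 2833 - 5p, supply qs = 2p - 262.
Setting them equal: 2833 - 5p = 2p - 262 → 3095 = 7p, so p = 3095/7 ≈ 442.1429 and q = 4356/7 ≈ 622.2857.

442.14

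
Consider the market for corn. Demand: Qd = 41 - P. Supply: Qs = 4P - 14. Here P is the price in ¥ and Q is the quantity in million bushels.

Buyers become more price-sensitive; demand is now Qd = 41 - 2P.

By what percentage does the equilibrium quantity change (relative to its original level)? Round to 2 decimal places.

-24.44

Original equilibrium: 41 - P = 4P - 14 gives 55 = 5P, so P = 11 and Q = 30.
After the shift, demand is Qd = 41 - 2P and supply is Qs = 4P - 14.
New equilibrium: 41 - 2P = 4P - 14 ⇒ 55 = 6P ⇒ P = 55/6 ≈ 9.1667, Q = 68/3 ≈ 22.6667.
%ΔQ = (22.6667 − 30) / 30 × 100 = -24.44%.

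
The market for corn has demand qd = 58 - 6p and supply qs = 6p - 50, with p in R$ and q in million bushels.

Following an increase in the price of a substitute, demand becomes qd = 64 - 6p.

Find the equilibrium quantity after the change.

Solve the original market: 58 - 6p = 6p - 50, hence p = 9 and q = 4.
The shock moves the curves to qd = 64 - 6p and qs = 6p - 50.
New equilibrium: 64 - 6p = 6p - 50 ⇒ 114 = 12p ⇒ p = 9.5, q = 7.

7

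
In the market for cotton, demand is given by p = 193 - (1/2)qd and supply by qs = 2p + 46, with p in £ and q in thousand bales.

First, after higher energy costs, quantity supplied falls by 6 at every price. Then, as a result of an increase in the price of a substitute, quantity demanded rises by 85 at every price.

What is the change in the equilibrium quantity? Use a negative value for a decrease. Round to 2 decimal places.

Initially, 386 - 2p = 2p + 46, so 340 = 4p and p = 85, q = 216.
The new curves are qd = 471 - 2p (demand) and qs = 2p + 40 (supply).
Equate the new curves: 471 - 2p = 2p + 40, giving 431 = 4p, p = 107.75, q = 255.5.
Δq = 255.5 − 216 = +39.50.

+39.50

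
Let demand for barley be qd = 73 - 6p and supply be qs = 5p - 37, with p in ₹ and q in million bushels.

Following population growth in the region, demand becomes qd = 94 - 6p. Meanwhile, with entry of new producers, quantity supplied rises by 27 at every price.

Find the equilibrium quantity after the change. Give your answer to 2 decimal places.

Initially, 73 - 6p = 5p - 37, so 110 = 11p and p = 10, q = 13.
After the shift, demand is qd = 94 - 6p and supply is qs = 5p - 10.
Setting them equal: 94 - 6p = 5p - 10 → 104 = 11p, so p = 104/11 ≈ 9.4545 and q = 410/11 ≈ 37.2727.

37.27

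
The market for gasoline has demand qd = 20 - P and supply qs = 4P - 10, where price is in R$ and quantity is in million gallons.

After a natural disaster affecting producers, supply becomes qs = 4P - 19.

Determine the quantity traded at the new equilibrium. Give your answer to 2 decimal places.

12.20

Solve the original market: 20 - P = 4P - 10, hence P = 6 and q = 14.
After the shift, demand is qd = 20 - P and supply is qs = 4P - 19.
Setting them equal: 20 - P = 4P - 19 → 39 = 5P, so P = 7.8 and q = 12.2.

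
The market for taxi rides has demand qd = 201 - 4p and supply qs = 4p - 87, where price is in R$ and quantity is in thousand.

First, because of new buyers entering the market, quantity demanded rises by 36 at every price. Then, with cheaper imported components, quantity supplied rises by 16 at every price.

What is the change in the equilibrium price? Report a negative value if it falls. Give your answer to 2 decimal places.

Original equilibrium: 201 - 4p = 4p - 87 gives 288 = 8p, so p = 36 and q = 57.
The new curves are qd = 237 - 4p (demand) and qs = 4p - 71 (supply).
Equate the new curves: 237 - 4p = 4p - 71, giving 308 = 8p, p = 38.5, q = 83.
Δp = 38.5 − 36 = +2.50.

+2.50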